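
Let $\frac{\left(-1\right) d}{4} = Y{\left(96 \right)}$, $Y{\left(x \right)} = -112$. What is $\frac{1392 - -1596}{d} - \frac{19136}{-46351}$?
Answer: $\frac{36767429}{5191312} \approx 7.0825$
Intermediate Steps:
$d = 448$ ($d = \left(-4\right) \left(-112\right) = 448$)
$\frac{1392 - -1596}{d} - \frac{19136}{-46351} = \frac{1392 - -1596}{448} - \frac{19136}{-46351} = \left(1392 + 1596\right) \frac{1}{448} - - \frac{19136}{46351} = 2988 \cdot \frac{1}{448} + \frac{19136}{46351} = \frac{747}{112} + \frac{19136}{46351} = \frac{36767429}{5191312}$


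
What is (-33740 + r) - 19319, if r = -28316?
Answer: -81375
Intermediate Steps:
(-33740 + r) - 19319 = (-33740 - 28316) - 19319 = -62056 - 19319 = -81375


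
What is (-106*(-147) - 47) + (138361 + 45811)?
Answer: 199707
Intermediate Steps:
(-106*(-147) - 47) + (138361 + 45811) = (15582 - 47) + 184172 = 15535 + 184172 = 199707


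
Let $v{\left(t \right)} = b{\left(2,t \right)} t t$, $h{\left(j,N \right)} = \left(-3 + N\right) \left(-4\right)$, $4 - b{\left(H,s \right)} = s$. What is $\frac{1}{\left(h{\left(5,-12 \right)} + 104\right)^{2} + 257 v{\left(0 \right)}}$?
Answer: $\frac{1}{26896} \approx 3.718 \cdot 10^{-5}$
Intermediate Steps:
$b{\left(H,s \right)} = 4 - s$
$h{\left(j,N \right)} = 12 - 4 N$
$v{\left(t \right)} = t^{2} \left(4 - t\right)$ ($v{\left(t \right)} = \left(4 - t\right) t t = t \left(4 - t\right) t = t^{2} \left(4 - t\right)$)
$\frac{1}{\left(h{\left(5,-12 \right)} + 104\right)^{2} + 257 v{\left(0 \right)}} = \frac{1}{\left(\left(12 - -48\right) + 104\right)^{2} + 257 \cdot 0^{2} \left(4 - 0\right)} = \frac{1}{\left(\left(12 + 48\right) + 104\right)^{2} + 257 \cdot 0 \left(4 + 0\right)} = \frac{1}{\left(60 + 104\right)^{2} + 257 \cdot 0 \cdot 4} = \frac{1}{164^{2} + 257 \cdot 0} = \frac{1}{26896 + 0} = \frac{1}{26896}$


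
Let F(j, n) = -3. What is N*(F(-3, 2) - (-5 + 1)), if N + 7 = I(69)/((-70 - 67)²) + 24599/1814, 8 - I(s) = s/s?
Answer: 223382567/34046966 ≈ 6.5610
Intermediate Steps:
I(s) = 7 (I(s) = 8 - s/s = 8 - 1*1 = 8 - 1 = 7)
N = 223382567/34046966 (N = -7 + (7/((-70 - 67)²) + 24599/1814) = -7 + (7/((-137)²) + 24599*(1/1814)) = -7 + (7/18769 + 24599/1814) = -7 + 461711329/34046966 = 223382567/34046966 ≈ 6.5610)
N*(F(-3, 2) - (-5 + 1)) = 223382567*(-3 - (-5 + 1))/34046966 = 223382567*(-3 - 1*(-4))/34046966 = 223382567*(-3 + 4)/34046966 = (223382567/34046966)*1 = 223382567/34046966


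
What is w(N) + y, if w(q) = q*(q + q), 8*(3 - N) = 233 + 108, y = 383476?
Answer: 12371721/32 ≈ 3.8662e+5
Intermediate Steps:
N = -317/8 (N = 3 - (233 + 108)/8 = 3 - 1/8*341 = 3 - 341/8 = -317/8 ≈ -39.625)
w(q) = 2*q**2 (w(q) = q*(2*q) = 2*q**2)
w(N) + y = 2*(-317/8)**2 + 383476 = 2*(100489/64) + 383476 = 100489/32 + 383476 = 12371721/32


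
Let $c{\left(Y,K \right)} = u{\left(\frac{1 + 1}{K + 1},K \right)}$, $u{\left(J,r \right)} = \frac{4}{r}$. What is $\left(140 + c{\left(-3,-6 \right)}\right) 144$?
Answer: $20064$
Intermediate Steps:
$c{\left(Y,K \right)} = \frac{4}{K}$
$\left(140 + c{\left(-3,-6 \right)}\right) 144 = \left(140 + \frac{4}{-6}\right) 144 = \left(140 + 4 \left(- \frac{1}{6}\right)\right) 144 = \left(140 - \frac{2}{3}\right) 144 = \frac{418}{3} \cdot 144 = 20064$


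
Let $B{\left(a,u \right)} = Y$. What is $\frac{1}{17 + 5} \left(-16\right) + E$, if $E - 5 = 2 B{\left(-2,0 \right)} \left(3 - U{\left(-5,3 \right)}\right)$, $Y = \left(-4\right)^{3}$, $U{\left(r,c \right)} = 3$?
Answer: $\frac{47}{11} \approx 4.2727$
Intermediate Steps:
$Y = -64$
$B{\left(a,u \right)} = -64$
$E = 5$ ($E = 5 + 2 \left(-64\right) \left(3 - 3\right) = 5 - 128 \left(3 - 3\right) = 5 - 0 = 5 + 0 = 5$)
$\frac{1}{17 + 5} \left(-16\right) + E = \frac{1}{17 + 5} \left(-16\right) + 5 = \frac{1}{22} \left(-16\right) + 5 = - \frac{8}{11} + 5 = \frac{47}{11}$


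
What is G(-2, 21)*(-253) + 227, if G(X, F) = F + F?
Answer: -10399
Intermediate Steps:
G(X, F) = 2*F
G(-2, 21)*(-253) + 227 = (2*21)*(-253) + 227 = 42*(-253) + 227 = -10626 + 227 = -10399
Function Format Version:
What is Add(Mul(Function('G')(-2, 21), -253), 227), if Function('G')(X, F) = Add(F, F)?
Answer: -10399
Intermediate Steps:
Function('G')(X, F) = Mul(2, F)
Add(Mul(Function('G')(-2, 21), -253), 227) = Add(Mul(Mul(2, 21), -253), 227) = Add(Mul(42, -253), 227) = Add(-10626, 227) = -10399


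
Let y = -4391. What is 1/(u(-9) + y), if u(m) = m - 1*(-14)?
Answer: -1/4386 ≈ -0.00022800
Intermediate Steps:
u(m) = 14 + m (u(m) = m + 14 = 14 + m)
1/(u(-9) + y) = 1/((14 - 9) - 4391) = 1/(5 - 4391) = 1/(-4386) = -1/4386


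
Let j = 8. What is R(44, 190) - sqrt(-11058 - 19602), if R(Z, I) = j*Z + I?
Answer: 542 - 2*I*sqrt(7665) ≈ 542.0 - 175.1*I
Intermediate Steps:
R(Z, I) = I + 8*Z (R(Z, I) = 8*Z + I = I + 8*Z)
R(44, 190) - sqrt(-11058 - 19602) = (190 + 8*44) - sqrt(-11058 - 19602) = (190 + 352) - sqrt(-30660) = 542 - 2*I*sqrt(7665)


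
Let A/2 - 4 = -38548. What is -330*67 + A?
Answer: -99198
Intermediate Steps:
A = -77088 (A = 8 + 2*(-38548) = 8 - 77096 = -77088)
-330*67 + A = -330*67 - 77088 = -22110 - 77088 = -99198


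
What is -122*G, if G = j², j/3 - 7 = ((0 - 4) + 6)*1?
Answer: -88938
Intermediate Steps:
j = 27 (j = 21 + 3*(((0 - 4) + 6)*1) = 21 + 3*((-4 + 6)*1) = 21 + 3*(2*1) = 21 + 3*2 = 21 + 6 = 27)
G = 729 (G = 27² = 729)
-122*G = -122*729 = -88938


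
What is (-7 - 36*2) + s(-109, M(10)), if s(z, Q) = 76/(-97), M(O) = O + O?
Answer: -7739/97 ≈ -79.783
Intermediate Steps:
M(O) = 2*O
s(z, Q) = -76/97 (s(z, Q) = 76*(-1/97) = -76/97)
(-7 - 36*2) + s(-109, M(10)) = (-7 - 36*2) - 76/97 = (-7 - 72) - 76/97 = -79 - 76/97 = -7739/97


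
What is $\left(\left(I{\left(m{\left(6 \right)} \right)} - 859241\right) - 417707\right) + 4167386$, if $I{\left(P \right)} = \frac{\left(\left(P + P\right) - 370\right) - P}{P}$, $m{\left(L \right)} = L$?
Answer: $\frac{8671132}{3} \approx 2.8904 \cdot 10^{6}$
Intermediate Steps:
$I{\left(P \right)} = \frac{-370 + P}{P}$ ($I{\left(P \right)} = \frac{\left(2 P - 370\right) - P}{P} = \frac{\left(-370 + 2 P\right) - P}{P} = \frac{-370 + P}{P}$)
$\left(\left(I{\left(m{\left(6 \right)} \right)} - 859241\right) - 417707\right) + 4167386 = \left(\left(\frac{-370 + 6}{6} - 859241\right) - 417707\right) + 4167386 = \left(\left(\frac{1}{6} \left(-364\right) - 859241\right) - 417707\right) + 4167386 = \left(\left(- \frac{182}{3} - 859241\right) - 417707\right) + 4167386 = \left(- \frac{2577905}{3} - 417707\right) + 4167386 = - \frac{3831026}{3} + 4167386 = \frac{8671132}{3}$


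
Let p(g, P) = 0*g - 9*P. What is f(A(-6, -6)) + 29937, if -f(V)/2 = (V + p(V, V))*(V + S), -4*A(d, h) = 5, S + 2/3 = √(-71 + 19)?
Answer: 89926/3 - 40*I*√13 ≈ 29975.0 - 144.22*I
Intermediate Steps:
S = -⅔ + 2*I*√13 (S = -⅔ + √(-71 + 19) = -⅔ + √(-52) = -⅔ + 2*I*√13 ≈ -0.66667 + 7.2111*I)
A(d, h) = -5/4 (A(d, h) = -¼*5 = -5/4)
p(g, P) = -9*P (p(g, P) = 0 - 9*P = -9*P)
f(V) = 16*V*(-⅔ + V + 2*I*√13) (f(V) = -2*(V - 9*V)*(V + (-⅔ + 2*I*√13)) = -2*(-8*V)*(-⅔ + V + 2*I*√13) = -(-16)*V*(-⅔ + V + 2*I*√13) = 16*V*(-⅔ + V + 2*I*√13))
f(A(-6, -6)) + 29937 = (16/3)*(-5/4)*(-2 + 3*(-5/4) + 6*I*√13) + 29937 = (16/3)*(-5/4)*(-2 - 15/4 + 6*I*√13) + 29937 = (16/3)*(-5/4)*(-23/4 + 6*I*√13) + 29937 = (115/3 - 40*I*√13) + 29937 = 89926/3 - 40*I*√13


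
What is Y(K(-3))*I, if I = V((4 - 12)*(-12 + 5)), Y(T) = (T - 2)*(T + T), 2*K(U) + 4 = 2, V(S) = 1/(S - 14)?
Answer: 1/7 ≈ 0.14286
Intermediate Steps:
V(S) = 1/(-14 + S)
K(U) = -1 (K(U) = -2 + (1/2)*2 = -2 + 1 = -1)
Y(T) = 2*T*(-2 + T) (Y(T) = (-2 + T)*(2*T) = 2*T*(-2 + T))
I = 1/42 (I = 1/(-14 + (4 - 12)*(-12 + 5)) = 1/(-14 - 8*(-7)) = 1/(-14 + 56) = 1/42 ≈ 0.023810)
Y(K(-3))*I = (2*(-1)*(-2 - 1))*(1/42) = (2*(-1)*(-3))*(1/42) = 6*(1/42) = 1/7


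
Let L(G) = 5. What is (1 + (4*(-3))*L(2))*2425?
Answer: -143075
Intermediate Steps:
(1 + (4*(-3))*L(2))*2425 = (1 + (4*(-3))*5)*2425 = (1 - 12*5)*2425 = (1 - 60)*2425 = -59*2425 = -143075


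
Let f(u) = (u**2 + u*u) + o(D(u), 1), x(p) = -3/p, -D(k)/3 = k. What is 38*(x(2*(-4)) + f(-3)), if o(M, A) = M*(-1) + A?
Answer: 1577/4 ≈ 394.25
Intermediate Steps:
D(k) = -3*k
o(M, A) = A - M (o(M, A) = -M + A = A - M)
f(u) = 1 + 2*u**2 + 3*u (f(u) = (u**2 + u*u) + (1 - (-3)*u) = (u**2 + u**2) + (1 + 3*u) = 2*u**2 + (1 + 3*u) = 1 + 2*u**2 + 3*u)
38*(x(2*(-4)) + f(-3)) = 38*(-3/(2*(-4)) + (1 + 2*(-3)**2 + 3*(-3))) = 38*(-3/(-8) + (1 + 2*9 - 9)) = 38*(-3*(-1/8) + (1 + 18 - 9)) = 38*(3/8 + 10) = 38*(83/8) = 1577/4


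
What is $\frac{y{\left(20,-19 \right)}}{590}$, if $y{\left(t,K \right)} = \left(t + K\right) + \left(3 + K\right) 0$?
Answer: $\frac{1}{590} \approx 0.0016949$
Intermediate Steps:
$y{\left(t,K \right)} = K + t$ ($y{\left(t,K \right)} = \left(K + t\right) + 0 = K + t$)
$\frac{y{\left(20,-19 \right)}}{590} = \frac{-19 + 20}{590} = 1 \cdot \frac{1}{590} = \frac{1}{590}$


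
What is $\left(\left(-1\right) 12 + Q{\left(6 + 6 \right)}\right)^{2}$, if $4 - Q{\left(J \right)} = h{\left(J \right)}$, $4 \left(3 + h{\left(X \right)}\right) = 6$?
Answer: $\frac{169}{4} \approx 42.25$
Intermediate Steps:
$h{\left(X \right)} = - \frac{3}{2}$ ($h{\left(X \right)} = -3 + \frac{1}{4} \cdot 6 = -3 + \frac{3}{2} = - \frac{3}{2}$)
$Q{\left(J \right)} = \frac{11}{2}$ ($Q{\left(J \right)} = 4 - - \frac{3}{2} = 4 + \frac{3}{2} = \frac{11}{2}$)
$\left(\left(-1\right) 12 + Q{\left(6 + 6 \right)}\right)^{2} = \left(\left(-1\right) 12 + \frac{11}{2}\right)^{2} = \left(-12 + \frac{11}{2}\right)^{2} = \left(- \frac{13}{2}\right)^{2} = \frac{169}{4}$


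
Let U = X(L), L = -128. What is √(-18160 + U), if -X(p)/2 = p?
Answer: 4*I*√1119 ≈ 133.81*I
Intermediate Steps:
X(p) = -2*p
U = 256 (U = -2*(-128) = 256)
√(-18160 + U) = √(-18160 + 256) = √(-17904) = 4*I*√1119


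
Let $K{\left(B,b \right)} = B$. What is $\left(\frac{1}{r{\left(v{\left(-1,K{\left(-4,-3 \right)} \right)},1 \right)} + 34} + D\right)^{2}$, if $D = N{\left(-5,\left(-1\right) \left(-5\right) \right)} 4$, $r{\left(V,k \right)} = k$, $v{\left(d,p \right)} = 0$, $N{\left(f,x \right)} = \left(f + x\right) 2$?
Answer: $\frac{1}{1225} \approx 0.00081633$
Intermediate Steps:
$N{\left(f,x \right)} = 2 f + 2 x$
$D = 0$ ($D = \left(2 \left(-5\right) + 2 \left(\left(-1\right) \left(-5\right)\right)\right) 4 = \left(-10 + 2 \cdot 5\right) 4 = \left(-10 + 10\right) 4 = 0 \cdot 4 = 0$)
$\left(\frac{1}{r{\left(v{\left(-1,K{\left(-4,-3 \right)} \right)},1 \right)} + 34} + D\right)^{2} = \left(\frac{1}{1 + 34} + 0\right)^{2} = \left(\frac{1}{35} + 0\right)^{2} = \left(\frac{1}{35}\right)^{2} = \frac{1}{1225}$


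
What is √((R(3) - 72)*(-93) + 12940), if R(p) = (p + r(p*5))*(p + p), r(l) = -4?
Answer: √20194 ≈ 142.11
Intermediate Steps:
R(p) = 2*p*(-4 + p) (R(p) = (p - 4)*(p + p) = (-4 + p)*(2*p) = 2*p*(-4 + p))
√((R(3) - 72)*(-93) + 12940) = √((2*3*(-4 + 3) - 72)*(-93) + 12940) = √((2*3*(-1) - 72)*(-93) + 12940) = √((-6 - 72)*(-93) + 12940) = √(-78*(-93) + 12940) = √(7254 + 12940) = √20194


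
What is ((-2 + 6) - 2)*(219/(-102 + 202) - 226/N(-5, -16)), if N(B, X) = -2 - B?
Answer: -21943/150 ≈ -146.29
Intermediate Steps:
((-2 + 6) - 2)*(219/(-102 + 202) - 226/N(-5, -16)) = ((-2 + 6) - 2)*(219/(-102 + 202) - 226/(-2 - 1*(-5))) = (4 - 2)*(219/100 - 226/(-2 + 5)) = 2*(219*(1/100) - 226/3) = 2*(219/100 - 226*1/3) = 2*(219/100 - 226/3) = 2*(-21943/300) = -21943/150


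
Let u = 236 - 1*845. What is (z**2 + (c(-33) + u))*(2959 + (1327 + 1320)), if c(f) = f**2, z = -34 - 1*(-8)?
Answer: 6480536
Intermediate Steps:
z = -26 (z = -34 + 8 = -26)
u = -609 (u = 236 - 845 = -609)
(z**2 + (c(-33) + u))*(2959 + (1327 + 1320)) = ((-26)**2 + ((-33)**2 - 609))*(2959 + (1327 + 1320)) = (676 + (1089 - 609))*(2959 + 2647) = (676 + 480)*5606 = 1156*5606 = 6480536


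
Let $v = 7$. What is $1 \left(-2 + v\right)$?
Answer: $5$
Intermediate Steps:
$1 \left(-2 + v\right) = 1 \left(-2 + 7\right) = 1 \cdot 5 = 5$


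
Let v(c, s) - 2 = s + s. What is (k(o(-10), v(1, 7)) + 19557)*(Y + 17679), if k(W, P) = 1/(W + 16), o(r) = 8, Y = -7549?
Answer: 2377353985/12 ≈ 1.9811e+8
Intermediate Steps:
v(c, s) = 2 + 2*s (v(c, s) = 2 + (s + s) = 2 + 2*s)
k(W, P) = 1/(16 + W)
(k(o(-10), v(1, 7)) + 19557)*(Y + 17679) = (1/(16 + 8) + 19557)*(-7549 + 17679) = (1/24 + 19557)*10130 = (469369/24)*10130 = 2377353985/12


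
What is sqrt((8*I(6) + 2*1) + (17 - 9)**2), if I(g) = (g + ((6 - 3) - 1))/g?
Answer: sqrt(690)/3 ≈ 8.7560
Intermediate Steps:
I(g) = (2 + g)/g (I(g) = (g + (3 - 1))/g = (g + 2)/g = (2 + g)/g)
sqrt((8*I(6) + 2*1) + (17 - 9)**2) = sqrt((8*((2 + 6)/6) + 2*1) + (17 - 9)**2) = sqrt((8*((1/6)*8) + 2) + 8**2) = sqrt((8*(4/3) + 2) + 64) = sqrt((32/3 + 2) + 64) = sqrt(38/3 + 64) = sqrt(230/3) = sqrt(690)/3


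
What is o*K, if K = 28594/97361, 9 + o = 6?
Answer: -85782/97361 ≈ -0.88107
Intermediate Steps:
o = -3 (o = -9 + 6 = -3)
K = 28594/97361 (K = 28594*(1/97361) = 28594/97361 ≈ 0.29369)
o*K = -3*28594/97361 = -85782/97361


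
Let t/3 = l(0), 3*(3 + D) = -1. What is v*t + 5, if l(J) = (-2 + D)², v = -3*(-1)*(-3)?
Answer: -763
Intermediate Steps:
D = -10/3 (D = -3 + (⅓)*(-1) = -3 - ⅓ = -10/3 ≈ -3.3333)
v = -9 (v = 3*(-3) = -9)
l(J) = 256/9 (l(J) = (-2 - 10/3)² = (-16/3)² = 256/9)
t = 256/3 (t = 3*(256/9) = 256/3 ≈ 85.333)
v*t + 5 = -9*256/3 + 5 = -768 + 5 = -763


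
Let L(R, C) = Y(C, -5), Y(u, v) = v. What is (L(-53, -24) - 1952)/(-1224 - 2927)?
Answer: 1957/4151 ≈ 0.47145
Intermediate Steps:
L(R, C) = -5
(L(-53, -24) - 1952)/(-1224 - 2927) = (-5 - 1952)/(-1224 - 2927) = -1957/(-4151) = -1957*(-1/4151) = 1957/4151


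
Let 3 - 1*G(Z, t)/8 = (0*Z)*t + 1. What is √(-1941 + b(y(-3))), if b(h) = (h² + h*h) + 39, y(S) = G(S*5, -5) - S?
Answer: 2*I*√295 ≈ 34.351*I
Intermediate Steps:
G(Z, t) = 16 (G(Z, t) = 24 - 8*((0*Z)*t + 1) = 24 - 8*(0*t + 1) = 24 - 8*(0 + 1) = 24 - 8*1 = 24 - 8 = 16)
y(S) = 16 - S
b(h) = 39 + 2*h² (b(h) = (h² + h²) + 39 = 2*h² + 39 = 39 + 2*h²)
√(-1941 + b(y(-3))) = √(-1941 + (39 + 2*(16 - 1*(-3))²)) = √(-1941 + (39 + 2*(16 + 3)²)) = √(-1941 + (39 + 2*19²)) = √(-1941 + (39 + 2*361)) = √(-1941 + (39 + 722)) = √(-1941 + 761) = √(-1180) = 2*I*√295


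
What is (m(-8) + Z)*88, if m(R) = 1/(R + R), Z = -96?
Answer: -16907/2 ≈ -8453.5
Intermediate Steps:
m(R) = 1/(2*R)
(m(-8) + Z)*88 = ((1/2)/(-8) - 96)*88 = ((1/2)*(-1/8) - 96)*88 = (-1/16 - 96)*88 = -1537/16*88 = -16907/2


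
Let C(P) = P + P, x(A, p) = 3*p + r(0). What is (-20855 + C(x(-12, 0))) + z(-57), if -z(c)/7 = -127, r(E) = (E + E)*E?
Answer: -19966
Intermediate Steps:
r(E) = 2*E**2 (r(E) = (2*E)*E = 2*E**2)
x(A, p) = 3*p (x(A, p) = 3*p + 2*0**2 = 3*p + 2*0 = 3*p + 0 = 3*p)
z(c) = 889 (z(c) = -7*(-127) = 889)
C(P) = 2*P
(-20855 + C(x(-12, 0))) + z(-57) = (-20855 + 2*(3*0)) + 889 = (-20855 + 2*0) + 889 = (-20855 + 0) + 889 = -20855 + 889 = -19966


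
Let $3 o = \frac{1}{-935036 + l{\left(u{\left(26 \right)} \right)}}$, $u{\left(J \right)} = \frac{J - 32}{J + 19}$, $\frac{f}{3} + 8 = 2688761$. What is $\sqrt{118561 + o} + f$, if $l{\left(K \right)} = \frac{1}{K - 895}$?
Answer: $8066259 + \frac{\sqrt{168189549036256623250832934}}{37664185161} \approx 8.0666 \cdot 10^{6}$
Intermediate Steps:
$f = 8066259$ ($f = -24 + 3 \cdot 2688761 = -24 + 8066283 = 8066259$)
$u{\left(J \right)} = \frac{-32 + J}{19 + J}$
$l{\left(K \right)} = \frac{1}{-895 + K}$
$o = - \frac{13427}{37664185161}$ ($o = \frac{1}{3 \left(-935036 + \frac{1}{-895 + \frac{-32 + 26}{19 + 26}}\right)} = \frac{1}{3 \left(-935036 + \frac{1}{-895 + \frac{1}{45} \left(-6\right)}\right)} = \frac{1}{3 \left(-935036 + \frac{1}{-895 - \frac{2}{15}}\right)} = \frac{1}{3 \left(-935036 + \frac{1}{- \frac{13427}{15}}\right)} = \frac{1}{3 \left(-935036 - \frac{15}{13427}\right)} = \frac{1}{3 \left(- \frac{12554728387}{13427}\right)} = \frac{1}{3} \left(- \frac{13427}{12554728387}\right) = - \frac{13427}{37664185161} \approx -3.5649 \cdot 10^{-7}$)
$\sqrt{118561 + o} + f = \sqrt{118561 - \frac{13427}{37664185161}} + 8066259 = \sqrt{\frac{4465503456859894}{37664185161}} + 8066259 = \frac{\sqrt{168189549036256623250832934}}{37664185161} + 8066259 = 8066259 + \frac{\sqrt{168189549036256623250832934}}{37664185161}$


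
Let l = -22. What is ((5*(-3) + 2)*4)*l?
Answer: 1144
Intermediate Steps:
((5*(-3) + 2)*4)*l = ((5*(-3) + 2)*4)*(-22) = ((-15 + 2)*4)*(-22) = -13*4*(-22) = -52*(-22) = 1144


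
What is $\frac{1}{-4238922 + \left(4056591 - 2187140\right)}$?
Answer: $- \frac{1}{2369471} \approx -4.2204 \cdot 10^{-7}$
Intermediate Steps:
$\frac{1}{-4238922 + \left(4056591 - 2187140\right)} = \frac{1}{-4238922 + 1869451} = \frac{1}{-2369471} = - \frac{1}{2369471}$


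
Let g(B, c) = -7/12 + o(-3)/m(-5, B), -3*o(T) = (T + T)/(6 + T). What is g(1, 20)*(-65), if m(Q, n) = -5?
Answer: 559/12 ≈ 46.583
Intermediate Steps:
o(T) = -2*T/(3*(6 + T)) (o(T) = -(T + T)/(3*(6 + T)) = -2*T/(3*(6 + T)))
g(B, c) = -43/60 (g(B, c) = -7/12 - 2*(-3)/(18 + 3*(-3))/(-5) = -7*1/12 - 2*(-3)/(18 - 9)*(-⅕) = -7/12 - 2*(-3)/9*(-⅕) = -7/12 - 2*(-3)*⅑*(-⅕) = -7/12 + (⅔)*(-⅕) = -7/12 - 2/15 = -43/60)
g(1, 20)*(-65) = -43/60*(-65) = 559/12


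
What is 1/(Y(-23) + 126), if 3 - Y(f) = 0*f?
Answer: 1/129 ≈ 0.0077519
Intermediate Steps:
Y(f) = 3 (Y(f) = 3 - 0*f = 3 - 1*0 = 3 + 0 = 3)
1/(Y(-23) + 126) = 1/(3 + 126) = 1/129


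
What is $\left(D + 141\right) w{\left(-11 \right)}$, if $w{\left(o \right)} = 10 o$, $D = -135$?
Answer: $-660$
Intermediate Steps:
$\left(D + 141\right) w{\left(-11 \right)} = \left(-135 + 141\right) 10 \left(-11\right) = 6 \left(-110\right) = -660$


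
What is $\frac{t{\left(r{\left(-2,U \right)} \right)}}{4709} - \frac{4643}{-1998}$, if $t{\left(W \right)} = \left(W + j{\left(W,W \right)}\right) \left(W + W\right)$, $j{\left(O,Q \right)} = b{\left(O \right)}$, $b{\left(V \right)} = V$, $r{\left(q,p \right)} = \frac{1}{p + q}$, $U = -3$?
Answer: $\frac{546605167}{235214550} \approx 2.3239$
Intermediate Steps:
$j{\left(O,Q \right)} = O$
$t{\left(W \right)} = 4 W^{2}$ ($t{\left(W \right)} = \left(W + W\right) \left(W + W\right) = 2 W 2 W = 4 W^{2}$)
$\frac{t{\left(r{\left(-2,U \right)} \right)}}{4709} - \frac{4643}{-1998} = \frac{4 \left(\frac{1}{-3 - 2}\right)^{2}}{4709} - \frac{4643}{-1998} = 4 \left(\frac{1}{-5}\right)^{2} \cdot \frac{1}{4709} - - \frac{4643}{1998} = 4 \left(- \frac{1}{5}\right)^{2} \cdot \frac{1}{4709} + \frac{4643}{1998} = 4 \cdot \frac{1}{25} \cdot \frac{1}{4709} + \frac{4643}{1998} = \frac{4}{25} \cdot \frac{1}{4709} + \frac{4643}{1998} = \frac{4}{117725} + \frac{4643}{1998} = \frac{546605167}{235214550}$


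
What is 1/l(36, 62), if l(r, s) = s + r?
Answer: 1/98 ≈ 0.010204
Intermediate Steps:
l(r, s) = r + s
1/l(36, 62) = 1/(36 + 62) = 1/98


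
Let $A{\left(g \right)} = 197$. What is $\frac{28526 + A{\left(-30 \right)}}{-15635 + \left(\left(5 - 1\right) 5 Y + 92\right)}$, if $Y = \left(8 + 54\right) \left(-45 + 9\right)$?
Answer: $- \frac{28723}{60183} \approx -0.47726$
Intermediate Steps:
$Y = -2232$ ($Y = 62 \left(-36\right) = -2232$)
$\frac{28526 + A{\left(-30 \right)}}{-15635 + \left(\left(5 - 1\right) 5 Y + 92\right)} = \frac{28526 + 197}{-15635 + \left(\left(5 - 1\right) 5 \left(-2232\right) + 92\right)} = \frac{28723}{-15635 + \left(4 \cdot 5 \left(-2232\right) + 92\right)} = \frac{28723}{-15635 + \left(20 \left(-2232\right) + 92\right)} = \frac{28723}{-15635 + \left(-44640 + 92\right)} = \frac{28723}{-15635 - 44548} = \frac{28723}{-60183} = 28723 \left(- \frac{1}{60183}\right) = - \frac{28723}{60183}$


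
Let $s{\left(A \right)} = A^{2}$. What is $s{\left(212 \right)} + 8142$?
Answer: $53086$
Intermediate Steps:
$s{\left(212 \right)} + 8142 = 212^{2} + 8142 = 44944 + 8142 = 53086$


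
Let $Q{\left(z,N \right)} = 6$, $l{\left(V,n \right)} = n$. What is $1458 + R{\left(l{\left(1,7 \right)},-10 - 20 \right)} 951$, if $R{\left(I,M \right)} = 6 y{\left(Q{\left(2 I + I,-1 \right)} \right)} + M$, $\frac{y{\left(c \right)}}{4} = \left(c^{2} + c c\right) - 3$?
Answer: $1547784$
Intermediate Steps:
$y{\left(c \right)} = -12 + 8 c^{2}$ ($y{\left(c \right)} = 4 \left(\left(c^{2} + c c\right) - 3\right) = 4 \left(\left(c^{2} + c^{2}\right) - 3\right) = 4 \left(2 c^{2} - 3\right) = 4 \left(-3 + 2 c^{2}\right) = -12 + 8 c^{2}$)
$R{\left(I,M \right)} = 1656 + M$ ($R{\left(I,M \right)} = 6 \left(-12 + 8 \cdot 6^{2}\right) + M = 6 \left(-12 + 8 \cdot 36\right) + M = 6 \left(-12 + 288\right) + M = 6 \cdot 276 + M = 1656 + M$)
$1458 + R{\left(l{\left(1,7 \right)},-10 - 20 \right)} 951 = 1458 + \left(1656 - 30\right) 951 = 1458 + 1626 \cdot 951 = 1458 + 1546326 = 1547784$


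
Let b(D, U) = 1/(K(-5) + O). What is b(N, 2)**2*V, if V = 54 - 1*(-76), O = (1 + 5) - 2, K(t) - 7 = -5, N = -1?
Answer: 65/18 ≈ 3.6111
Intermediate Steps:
K(t) = 2 (K(t) = 7 - 5 = 2)
O = 4 (O = 6 - 2 = 4)
V = 130 (V = 54 + 76 = 130)
b(D, U) = 1/6 (b(D, U) = 1/(2 + 4) = 1/6)
b(N, 2)**2*V = (1/6)**2*130 = (1/36)*130 = 65/18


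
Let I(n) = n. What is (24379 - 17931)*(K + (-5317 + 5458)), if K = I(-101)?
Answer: 257920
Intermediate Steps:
K = -101
(24379 - 17931)*(K + (-5317 + 5458)) = (24379 - 17931)*(-101 + (-5317 + 5458)) = 6448*(-101 + 141) = 6448*40 = 257920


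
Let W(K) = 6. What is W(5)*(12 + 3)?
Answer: 90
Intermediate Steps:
W(5)*(12 + 3) = 6*(12 + 3) = 6*15 = 90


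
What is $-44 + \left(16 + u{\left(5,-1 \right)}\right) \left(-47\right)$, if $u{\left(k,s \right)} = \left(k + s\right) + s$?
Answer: $-937$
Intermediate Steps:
$u{\left(k,s \right)} = k + 2 s$
$-44 + \left(16 + u{\left(5,-1 \right)}\right) \left(-47\right) = -44 + \left(16 + \left(5 + 2 \left(-1\right)\right)\right) \left(-47\right) = -44 + \left(16 + \left(5 - 2\right)\right) \left(-47\right) = -44 + \left(16 + 3\right) \left(-47\right) = -44 + 19 \left(-47\right) = -44 - 893 = -937$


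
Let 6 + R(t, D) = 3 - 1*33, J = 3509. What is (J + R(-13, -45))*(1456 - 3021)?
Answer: -5435245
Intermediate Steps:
R(t, D) = -36 (R(t, D) = -6 + (3 - 1*33) = -6 + (3 - 33) = -6 - 30 = -36)
(J + R(-13, -45))*(1456 - 3021) = (3509 - 36)*(1456 - 3021) = 3473*(-1565) = -5435245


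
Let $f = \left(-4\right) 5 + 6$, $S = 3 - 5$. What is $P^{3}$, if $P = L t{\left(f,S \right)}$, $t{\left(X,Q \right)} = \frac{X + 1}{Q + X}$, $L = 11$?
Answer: $\frac{2924207}{4096} \approx 713.92$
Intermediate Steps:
$S = -2$ ($S = 3 - 5 = -2$)
$f = -14$ ($f = -20 + 6 = -14$)
$t{\left(X,Q \right)} = \frac{1 + X}{Q + X}$
$P = \frac{143}{16}$ ($P = 11 \frac{1 - 14}{-2 - 14} = 11 \frac{1}{-16} \left(-13\right) = 11 \left(\left(- \frac{1}{16}\right) \left(-13\right)\right) = 11 \cdot \frac{13}{16} = \frac{143}{16} \approx 8.9375$)
$P^{3} = \left(\frac{143}{16}\right)^{3} = \frac{2924207}{4096}$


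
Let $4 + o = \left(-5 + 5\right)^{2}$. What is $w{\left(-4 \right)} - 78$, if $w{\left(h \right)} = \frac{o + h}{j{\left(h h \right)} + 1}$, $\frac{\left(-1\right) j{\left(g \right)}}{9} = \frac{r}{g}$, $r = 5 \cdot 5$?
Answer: $- \frac{16174}{209} \approx -77.388$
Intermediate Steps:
$r = 25$
$j{\left(g \right)} = - \frac{225}{g}$ ($j{\left(g \right)} = - 9 \frac{25}{g} = - \frac{225}{g}$)
$o = -4$ ($o = -4 + \left(-5 + 5\right)^{2} = -4 + 0^{2} = -4 + 0 = -4$)
$w{\left(h \right)} = \frac{-4 + h}{1 - \frac{225}{h^{2}}}$ ($w{\left(h \right)} = \frac{-4 + h}{- \frac{225}{h h} + 1} = \frac{-4 + h}{- \frac{225}{h^{2}} + 1} = \frac{-4 + h}{1 - \frac{225}{h^{2}}}$)
$w{\left(-4 \right)} - 78 = \frac{\left(-4\right)^{2} \left(-4 - 4\right)}{-225 + \left(-4\right)^{2}} - 78 = 16 \frac{1}{-225 + 16} \left(-8\right) - 78 = 16 \frac{1}{-209} \left(-8\right) - 78 = 16 \left(- \frac{1}{209}\right) \left(-8\right) - 78 = \frac{128}{209} - 78 = - \frac{16174}{209}$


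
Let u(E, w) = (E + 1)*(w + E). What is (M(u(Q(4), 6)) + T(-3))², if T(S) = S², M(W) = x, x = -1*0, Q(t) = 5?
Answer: 81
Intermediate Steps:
u(E, w) = (1 + E)*(E + w)
x = 0
M(W) = 0
(M(u(Q(4), 6)) + T(-3))² = (0 + (-3)²)² = (0 + 9)² = 9² = 81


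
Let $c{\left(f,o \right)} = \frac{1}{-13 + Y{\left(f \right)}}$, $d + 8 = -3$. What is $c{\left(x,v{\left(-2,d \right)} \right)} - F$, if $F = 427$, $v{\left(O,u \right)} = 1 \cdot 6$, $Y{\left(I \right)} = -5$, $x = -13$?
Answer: $- \frac{7687}{18} \approx -427.06$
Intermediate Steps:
$d = -11$ ($d = -8 - 3 = -11$)
$v{\left(O,u \right)} = 6$
$c{\left(f,o \right)} = - \frac{1}{18}$ ($c{\left(f,o \right)} = \frac{1}{-13 - 5} = \frac{1}{-18} = - \frac{1}{18}$)
$c{\left(x,v{\left(-2,d \right)} \right)} - F = - \frac{1}{18} - 427 = - \frac{7687}{18}$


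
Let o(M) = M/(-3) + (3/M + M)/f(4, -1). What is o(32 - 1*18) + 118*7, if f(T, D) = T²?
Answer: 552533/672 ≈ 822.22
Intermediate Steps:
o(M) = -13*M/48 + 3/(16*M) (o(M) = M/(-3) + (3/M + M)/(4²) = M*(-⅓) + (M + 3/M)/16 = -M/3 + (M + 3/M)*(1/16) = -M/3 + (M/16 + 3/(16*M)) = -13*M/48 + 3/(16*M))
o(32 - 1*18) + 118*7 = (9 - 13*(32 - 1*18)²)/(48*(32 - 1*18)) + 118*7 = (9 - 13*(32 - 18)²)/(48*(32 - 18)) + 826 = (1/48)*(9 - 13*14²)/14 + 826 = (1/48)*(1/14)*(9 - 13*196) + 826 = (1/48)*(1/14)*(9 - 2548) + 826 = (1/48)*(1/14)*(-2539) + 826 = -2539/672 + 826 = 552533/672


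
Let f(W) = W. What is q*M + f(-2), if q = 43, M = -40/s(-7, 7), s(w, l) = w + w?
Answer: 846/7 ≈ 120.86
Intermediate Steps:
s(w, l) = 2*w
M = 20/7 (M = -40/(2*(-7)) = -40/(-14) = -40*(-1/14) = 20/7 ≈ 2.8571)
q*M + f(-2) = 43*(20/7) - 2 = 860/7 - 2 = 846/7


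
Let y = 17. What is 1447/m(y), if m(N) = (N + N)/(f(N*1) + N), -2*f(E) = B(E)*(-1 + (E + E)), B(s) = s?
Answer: -44857/4 ≈ -11214.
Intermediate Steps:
f(E) = -E*(-1 + 2*E)/2 (f(E) = -E*(-1 + (E + E))/2 = -E*(-1 + 2*E)/2)
m(N) = 2*N/(N + N*(1/2 - N)) (m(N) = (N + N)/((N*1)*(1/2 - N) + N) = (2*N)/(N*(1/2 - N) + N) = (2*N)/(N + N*(1/2 - N)) = 2*N/(N + N*(1/2 - N)))
1447/m(y) = 1447/((-4/(-3 + 2*17))) = 1447/((-4/(-3 + 34))) = 1447/((-4/31)) = 1447/((-4*1/31)) = 1447/(-4/31) = 1447*(-31/4) = -44857/4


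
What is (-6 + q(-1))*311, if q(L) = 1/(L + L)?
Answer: -4043/2 ≈ -2021.5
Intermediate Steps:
q(L) = 1/(2*L)
(-6 + q(-1))*311 = (-6 + (½)/(-1))*311 = (-6 + (½)*(-1))*311 = (-6 - ½)*311 = -13/2*311 = -4043/2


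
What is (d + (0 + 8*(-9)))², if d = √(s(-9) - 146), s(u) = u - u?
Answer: (72 - I*√146)² ≈ 5038.0 - 1740.0*I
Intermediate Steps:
s(u) = 0
d = I*√146 (d = √(0 - 146) = √(-146) = I*√146 ≈ 12.083*I)
(d + (0 + 8*(-9)))² = (I*√146 + (0 + 8*(-9)))² = (I*√146 + (0 - 72))² = (I*√146 - 72)² = (-72 + I*√146)²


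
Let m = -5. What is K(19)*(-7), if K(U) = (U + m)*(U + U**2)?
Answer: -37240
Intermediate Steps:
K(U) = (-5 + U)*(U + U**2) (K(U) = (U - 5)*(U + U**2) = (-5 + U)*(U + U**2))
K(19)*(-7) = (19*(-5 + 19**2 - 4*19))*(-7) = (19*(-5 + 361 - 76))*(-7) = (19*280)*(-7) = 5320*(-7) = -37240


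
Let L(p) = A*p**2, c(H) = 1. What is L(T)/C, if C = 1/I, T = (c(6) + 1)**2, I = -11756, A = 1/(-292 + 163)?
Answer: 188096/129 ≈ 1458.1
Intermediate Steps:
A = -1/129 (A = 1/(-129) = -1/129 ≈ -0.0077519)
T = 4 (T = (1 + 1)**2 = 2**2 = 4)
L(p) = -p**2/129
C = -1/11756 (C = 1/(-11756) = -1/11756 ≈ -8.5063e-5)
L(T)/C = (-1/129*4**2)/(-1/11756) = -1/129*16*(-11756) = -16/129*(-11756) = 188096/129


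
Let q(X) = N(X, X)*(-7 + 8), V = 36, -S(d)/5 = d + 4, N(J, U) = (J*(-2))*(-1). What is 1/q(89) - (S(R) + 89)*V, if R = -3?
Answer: -538271/178 ≈ -3024.0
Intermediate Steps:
N(J, U) = 2*J (N(J, U) = -2*J*(-1) = 2*J)
S(d) = -20 - 5*d (S(d) = -5*(d + 4) = -5*(4 + d) = -20 - 5*d)
q(X) = 2*X (q(X) = (2*X)*(-7 + 8) = (2*X)*1 = 2*X)
1/q(89) - (S(R) + 89)*V = 1/(2*89) - ((-20 - 5*(-3)) + 89)*36 = 1/178 - ((-20 + 15) + 89)*36 = 1/178 - (-5 + 89)*36 = 1/178 - 84*36 = 1/178 - 1*3024 = 1/178 - 3024 = -538271/178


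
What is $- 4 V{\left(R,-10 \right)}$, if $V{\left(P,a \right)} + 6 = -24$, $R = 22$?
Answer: $120$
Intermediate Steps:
$V{\left(P,a \right)} = -30$ ($V{\left(P,a \right)} = -6 - 24 = -30$)
$- 4 V{\left(R,-10 \right)} = \left(-4\right) \left(-30\right) = 120$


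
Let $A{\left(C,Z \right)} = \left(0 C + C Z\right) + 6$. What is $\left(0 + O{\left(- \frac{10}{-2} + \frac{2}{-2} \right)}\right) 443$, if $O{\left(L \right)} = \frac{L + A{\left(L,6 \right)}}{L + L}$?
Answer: $\frac{7531}{4} \approx 1882.8$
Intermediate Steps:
$A{\left(C,Z \right)} = 6 + C Z$ ($A{\left(C,Z \right)} = \left(0 + C Z\right) + 6 = C Z + 6 = 6 + C Z$)
$O{\left(L \right)} = \frac{6 + 7 L}{2 L}$ ($O{\left(L \right)} = \frac{L + \left(6 + L 6\right)}{L + L} = \frac{L + \left(6 + 6 L\right)}{2 L} = \left(6 + 7 L\right) \frac{1}{2 L} = \frac{6 + 7 L}{2 L}$)
$\left(0 + O{\left(- \frac{10}{-2} + \frac{2}{-2} \right)}\right) 443 = \left(0 + \left(\frac{7}{2} + \frac{3}{- \frac{10}{-2} + \frac{2}{-2}}\right)\right) 443 = \left(0 + \left(\frac{7}{2} + \frac{3}{\left(-10\right) \left(- \frac{1}{2}\right) + 2 \left(- \frac{1}{2}\right)}\right)\right) 443 = \left(0 + \left(\frac{7}{2} + \frac{3}{5 - 1}\right)\right) 443 = \left(0 + \left(\frac{7}{2} + \frac{3}{4}\right)\right) 443 = \left(0 + \frac{17}{4}\right) 443 = \frac{17}{4} \cdot 443 = \frac{7531}{4}$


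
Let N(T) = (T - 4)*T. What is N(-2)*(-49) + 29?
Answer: -559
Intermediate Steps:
N(T) = T*(-4 + T) (N(T) = (-4 + T)*T = T*(-4 + T))
N(-2)*(-49) + 29 = -2*(-4 - 2)*(-49) + 29 = -2*(-6)*(-49) + 29 = 12*(-49) + 29 = -588 + 29 = -559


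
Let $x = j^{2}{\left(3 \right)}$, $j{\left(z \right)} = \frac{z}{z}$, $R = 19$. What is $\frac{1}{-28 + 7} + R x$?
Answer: $\frac{398}{21} \approx 18.952$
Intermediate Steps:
$j{\left(z \right)} = 1$
$x = 1$ ($x = 1^{2} = 1$)
$\frac{1}{-28 + 7} + R x = \frac{1}{-28 + 7} + 19 \cdot 1 = \frac{1}{-21} + 19 = - \frac{1}{21} + 19 = \frac{398}{21}$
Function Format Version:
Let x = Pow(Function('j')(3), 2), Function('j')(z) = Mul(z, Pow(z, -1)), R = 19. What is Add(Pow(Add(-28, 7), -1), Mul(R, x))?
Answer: Rational(398, 21) ≈ 18.952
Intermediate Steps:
Function('j')(z) = 1
x = 1 (x = Pow(1, 2) = 1)
Add(Pow(Add(-28, 7), -1), Mul(R, x)) = Add(Pow(Add(-28, 7), -1), Mul(19, 1)) = Add(Pow(-21, -1), 19) = Add(Rational(-1, 21), 19) = Rational(398, 21)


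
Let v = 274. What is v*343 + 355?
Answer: 94337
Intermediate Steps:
v*343 + 355 = 274*343 + 355 = 93982 + 355 = 94337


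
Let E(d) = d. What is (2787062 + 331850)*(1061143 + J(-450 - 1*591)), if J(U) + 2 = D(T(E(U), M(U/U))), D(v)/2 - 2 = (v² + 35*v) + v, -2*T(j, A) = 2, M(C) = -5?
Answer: 3309399550400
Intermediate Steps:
T(j, A) = -1 (T(j, A) = -½*2 = -1)
D(v) = 4 + 2*v² + 72*v (D(v) = 4 + 2*((v² + 35*v) + v) = 4 + 2*(v² + 36*v) = 4 + (2*v² + 72*v) = 4 + 2*v² + 72*v)
J(U) = -68 (J(U) = -2 + (4 + 2*(-1)² + 72*(-1)) = -2 + (4 + 2*1 - 72) = -2 + (4 + 2 - 72) = -2 - 66 = -68)
(2787062 + 331850)*(1061143 + J(-450 - 1*591)) = (2787062 + 331850)*(1061143 - 68) = 3118912*1061075 = 3309399550400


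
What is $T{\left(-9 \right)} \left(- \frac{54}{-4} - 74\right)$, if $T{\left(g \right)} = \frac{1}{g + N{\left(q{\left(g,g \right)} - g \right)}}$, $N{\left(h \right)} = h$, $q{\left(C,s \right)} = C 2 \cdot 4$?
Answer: $\frac{121}{144} \approx 0.84028$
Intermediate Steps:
$q{\left(C,s \right)} = 8 C$ ($q{\left(C,s \right)} = 2 C 4 = 8 C$)
$T{\left(g \right)} = \frac{1}{8 g}$ ($T{\left(g \right)} = \frac{1}{g + \left(8 g - g\right)} = \frac{1}{g + 7 g} = \frac{1}{8 g}$)
$T{\left(-9 \right)} \left(- \frac{54}{-4} - 74\right) = \frac{1}{8 \left(-9\right)} \left(- \frac{54}{-4} - 74\right) = \frac{1}{8} \left(- \frac{1}{9}\right) \left(\left(-54\right) \left(- \frac{1}{4}\right) - 74\right) = - \frac{\frac{27}{2} - 74}{72} = \left(- \frac{1}{72}\right) \left(- \frac{121}{2}\right) = \frac{121}{144}$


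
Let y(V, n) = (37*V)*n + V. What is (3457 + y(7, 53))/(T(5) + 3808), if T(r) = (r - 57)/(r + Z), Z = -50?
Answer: 773595/171412 ≈ 4.5131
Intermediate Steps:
T(r) = (-57 + r)/(-50 + r) (T(r) = (r - 57)/(r - 50) = (-57 + r)/(-50 + r))
y(V, n) = V + 37*V*n (y(V, n) = 37*V*n + V = V + 37*V*n)
(3457 + y(7, 53))/(T(5) + 3808) = (3457 + 7*(1 + 37*53))/((-57 + 5)/(-50 + 5) + 3808) = (3457 + 7*(1 + 1961))/(-52/(-45) + 3808) = (3457 + 7*1962)/(-1/45*(-52) + 3808) = (3457 + 13734)/(52/45 + 3808) = 17191/(171412/45) = 17191*(45/171412) = 773595/171412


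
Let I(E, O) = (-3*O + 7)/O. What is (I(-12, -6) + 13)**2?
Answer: 2809/36 ≈ 78.028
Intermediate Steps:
I(E, O) = (7 - 3*O)/O
(I(-12, -6) + 13)**2 = ((-3 + 7/(-6)) + 13)**2 = ((-3 + 7*(-1/6)) + 13)**2 = ((-3 - 7/6) + 13)**2 = (-25/6 + 13)**2 = (53/6)**2 = 2809/36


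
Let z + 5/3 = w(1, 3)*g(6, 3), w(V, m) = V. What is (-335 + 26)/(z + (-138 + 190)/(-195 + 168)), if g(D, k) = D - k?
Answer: 8343/16 ≈ 521.44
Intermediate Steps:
z = 4/3 (z = -5/3 + 1*(6 - 1*3) = -5/3 + 1*(6 - 3) = -5/3 + 1*3 = -5/3 + 3 = 4/3 ≈ 1.3333)
(-335 + 26)/(z + (-138 + 190)/(-195 + 168)) = (-335 + 26)/(4/3 + (-138 + 190)/(-195 + 168)) = -309/(4/3 + 52/(-27)) = -309/(4/3 + 52*(-1/27)) = -309/(4/3 - 52/27) = -309/(-16/27) = -309*(-27/16) = 8343/16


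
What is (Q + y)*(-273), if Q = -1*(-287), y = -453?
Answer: 45318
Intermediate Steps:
Q = 287
(Q + y)*(-273) = (287 - 453)*(-273) = -166*(-273) = 45318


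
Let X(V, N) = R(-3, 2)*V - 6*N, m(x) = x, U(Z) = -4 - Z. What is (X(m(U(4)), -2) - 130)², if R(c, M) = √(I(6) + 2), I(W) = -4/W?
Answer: 42028/3 + 3776*√3/3 ≈ 16189.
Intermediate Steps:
R(c, M) = 2*√3/3 (R(c, M) = √(-4/6 + 2) = √(-4*⅙ + 2) = √(-⅔ + 2) = √(4/3) = 2*√3/3)
X(V, N) = -6*N + 2*V*√3/3 (X(V, N) = (2*√3/3)*V - 6*N = 2*V*√3/3 - 6*N = -6*N + 2*V*√3/3)
(X(m(U(4)), -2) - 130)² = ((-6*(-2) + 2*(-4 - 1*4)*√3/3) - 130)² = ((12 + 2*(-4 - 4)*√3/3) - 130)² = ((12 + (⅔)*(-8)*√3) - 130)² = ((12 - 16*√3/3) - 130)² = (-118 - 16*√3/3)²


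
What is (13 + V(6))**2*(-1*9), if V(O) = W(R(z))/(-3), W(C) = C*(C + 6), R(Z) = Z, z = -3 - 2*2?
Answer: -1024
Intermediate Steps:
z = -7 (z = -3 - 4 = -7)
W(C) = C*(6 + C)
V(O) = -7/3 (V(O) = -7*(6 - 7)/(-3) = -7*(-1)*(-1/3) = 7*(-1/3) = -7/3)
(13 + V(6))**2*(-1*9) = (13 - 7/3)**2*(-1*9) = (32/3)**2*(-9) = (1024/9)*(-9) = -1024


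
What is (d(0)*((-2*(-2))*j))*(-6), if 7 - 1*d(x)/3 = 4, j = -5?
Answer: 1080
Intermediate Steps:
d(x) = 9 (d(x) = 21 - 3*4 = 21 - 12 = 9)
(d(0)*((-2*(-2))*j))*(-6) = (9*(-2*(-2)*(-5)))*(-6) = (9*(4*(-5)))*(-6) = (9*(-20))*(-6) = -180*(-6) = 1080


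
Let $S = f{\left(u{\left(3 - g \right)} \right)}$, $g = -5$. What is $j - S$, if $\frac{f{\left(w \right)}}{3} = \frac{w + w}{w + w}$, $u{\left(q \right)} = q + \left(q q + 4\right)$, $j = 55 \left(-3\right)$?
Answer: $-168$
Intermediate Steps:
$j = -165$
$u{\left(q \right)} = 4 + q + q^{2}$ ($u{\left(q \right)} = q + \left(q^{2} + 4\right) = q + \left(4 + q^{2}\right) = 4 + q + q^{2}$)
$f{\left(w \right)} = 3$ ($f{\left(w \right)} = 3 \frac{w + w}{w + w} = 3 \frac{2 w}{2 w} = 3 \cdot 2 w \frac{1}{2 w} = 3 \cdot 1 = 3$)
$S = 3$
$j - S = -165 - 3 = -168$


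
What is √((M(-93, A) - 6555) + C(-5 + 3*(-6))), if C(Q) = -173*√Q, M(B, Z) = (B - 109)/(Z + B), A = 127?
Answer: √(-1896112 - 49997*I*√23)/17 ≈ 5.1113 - 81.161*I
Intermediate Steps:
M(B, Z) = (-109 + B)/(B + Z)
√((M(-93, A) - 6555) + C(-5 + 3*(-6))) = √(((-109 - 93)/(-93 + 127) - 6555) - 173*√(-5 + 3*(-6))) = √((-202/34 - 6555) - 173*√(-5 - 18)) = √(((1/34)*(-202) - 6555) - 173*I*√23) = √((-101/17 - 6555) - 173*I*√23) = √(-111536/17 - 173*I*√23)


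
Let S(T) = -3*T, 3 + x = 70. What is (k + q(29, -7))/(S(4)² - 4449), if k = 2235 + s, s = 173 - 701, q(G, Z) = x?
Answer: -1774/4305 ≈ -0.41208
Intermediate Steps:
x = 67 (x = -3 + 70 = 67)
q(G, Z) = 67
s = -528
k = 1707 (k = 2235 - 528 = 1707)
(k + q(29, -7))/(S(4)² - 4449) = (1707 + 67)/((-3*4)² - 4449) = 1774/((-12)² - 4449) = 1774/(144 - 4449) = 1774/(-4305) = 1774*(-1/4305) = -1774/4305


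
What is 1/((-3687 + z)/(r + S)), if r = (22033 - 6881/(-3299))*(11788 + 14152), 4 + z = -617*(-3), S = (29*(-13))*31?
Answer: -1885637267707/6070160 ≈ -3.1064e+5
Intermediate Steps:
S = -11687 (S = -377*31 = -11687)
z = 1847 (z = -4 - 617*(-3) = -4 + 1851 = 1847)
r = 1885675823120/3299 (r = (22033 - 6881*(-1/3299))*25940 = (22033 + 6881/3299)*25940 = (72693748/3299)*25940 = 1885675823120/3299 ≈ 5.7159e+8)
1/((-3687 + z)/(r + S)) = 1/((-3687 + 1847)/(1885675823120/3299 - 11687)) = 1/(-1840/1885637267707/3299) = 1/(-1840*3299/1885637267707) = 1/(-6070160/1885637267707) = -1885637267707/6070160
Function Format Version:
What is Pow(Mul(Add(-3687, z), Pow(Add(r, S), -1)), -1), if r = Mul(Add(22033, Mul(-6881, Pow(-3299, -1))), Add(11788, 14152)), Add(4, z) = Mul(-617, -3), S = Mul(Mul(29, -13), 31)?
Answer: Rational(-1885637267707, 6070160) ≈ -3.1064e+5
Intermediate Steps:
S = -11687 (S = Mul(-377, 31) = -11687)
z = 1847 (z = Add(-4, Mul(-617, -3)) = Add(-4, 1851) = 1847)
r = Rational(1885675823120, 3299) (r = Mul(Add(22033, Mul(-6881, Rational(-1, 3299))), 25940) = Mul(Add(22033, Rational(6881, 3299)), 25940) = Mul(Rational(72693748, 3299), 25940) = Rational(1885675823120, 3299) ≈ 5.7159e+8)
Pow(Mul(Add(-3687, z), Pow(Add(r, S), -1)), -1) = Pow(Mul(Add(-3687, 1847), Pow(Add(Rational(1885675823120, 3299), -11687), -1)), -1) = Pow(Mul(-1840, Pow(Rational(1885637267707, 3299), -1)), -1) = Pow(Mul(-1840, Rational(3299, 1885637267707)), -1) = Pow(Rational(-6070160, 1885637267707), -1) = Rational(-1885637267707, 6070160)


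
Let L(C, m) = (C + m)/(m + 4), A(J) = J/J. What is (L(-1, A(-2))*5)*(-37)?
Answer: 0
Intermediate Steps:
A(J) = 1
L(C, m) = (C + m)/(4 + m)
(L(-1, A(-2))*5)*(-37) = (((-1 + 1)/(4 + 1))*5)*(-37) = ((0/5)*5)*(-37) = (((⅕)*0)*5)*(-37) = (0*5)*(-37) = 0*(-37) = 0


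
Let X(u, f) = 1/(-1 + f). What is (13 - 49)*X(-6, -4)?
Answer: 36/5 ≈ 7.2000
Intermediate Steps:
(13 - 49)*X(-6, -4) = (13 - 49)/(-1 - 4) = -36/(-5) = -36*(-1/5) = 36/5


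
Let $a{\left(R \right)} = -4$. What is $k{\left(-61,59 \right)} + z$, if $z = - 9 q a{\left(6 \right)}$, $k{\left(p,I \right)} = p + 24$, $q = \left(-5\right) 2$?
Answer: $-397$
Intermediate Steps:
$q = -10$
$k{\left(p,I \right)} = 24 + p$
$z = -360$ ($z = \left(-9\right) \left(-10\right) \left(-4\right) = 90 \left(-4\right) = -360$)
$k{\left(-61,59 \right)} + z = \left(24 - 61\right) - 360 = -37 - 360 = -397$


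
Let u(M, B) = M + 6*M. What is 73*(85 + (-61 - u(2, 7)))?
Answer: 730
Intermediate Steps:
u(M, B) = 7*M
73*(85 + (-61 - u(2, 7))) = 73*(85 + (-61 - 7*2)) = 73*(85 + (-61 - 1*14)) = 73*(85 + (-61 - 14)) = 73*(85 - 75) = 73*10 = 730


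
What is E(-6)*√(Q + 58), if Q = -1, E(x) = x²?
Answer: 36*√57 ≈ 271.79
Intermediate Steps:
E(-6)*√(Q + 58) = (-6)²*√(-1 + 58) = 36*√57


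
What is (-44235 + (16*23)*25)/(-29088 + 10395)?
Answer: 35035/18693 ≈ 1.8742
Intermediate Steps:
(-44235 + (16*23)*25)/(-29088 + 10395) = (-44235 + 368*25)/(-18693) = (-44235 + 9200)*(-1/18693) = -35035*(-1/18693) = 35035/18693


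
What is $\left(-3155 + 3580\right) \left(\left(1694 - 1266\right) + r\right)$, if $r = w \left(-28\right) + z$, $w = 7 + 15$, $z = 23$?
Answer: $-70125$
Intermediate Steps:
$w = 22$
$r = -593$ ($r = 22 \left(-28\right) + 23 = -616 + 23 = -593$)
$\left(-3155 + 3580\right) \left(\left(1694 - 1266\right) + r\right) = \left(-3155 + 3580\right) \left(\left(1694 - 1266\right) - 593\right) = 425 \left(\left(1694 - 1266\right) - 593\right) = 425 \left(428 - 593\right) = 425 \left(-165\right) = -70125$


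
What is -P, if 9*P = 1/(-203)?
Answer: 1/1827 ≈ 0.00054735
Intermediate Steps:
P = -1/1827 (P = (1/9)/(-203) = (1/9)*(-1/203) = -1/1827 ≈ -0.00054735)
-P = -1*(-1/1827) = 1/1827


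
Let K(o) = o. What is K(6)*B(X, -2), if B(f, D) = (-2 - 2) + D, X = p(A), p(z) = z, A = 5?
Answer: -36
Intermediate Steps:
X = 5
B(f, D) = -4 + D
K(6)*B(X, -2) = 6*(-4 - 2) = 6*(-6) = -36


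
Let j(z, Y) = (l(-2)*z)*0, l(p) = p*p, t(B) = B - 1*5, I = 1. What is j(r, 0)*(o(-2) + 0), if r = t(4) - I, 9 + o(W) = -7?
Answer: 0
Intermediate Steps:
t(B) = -5 + B (t(B) = B - 5 = -5 + B)
o(W) = -16 (o(W) = -9 - 7 = -16)
r = -2 (r = (-5 + 4) - 1*1 = -1 - 1 = -2)
l(p) = p**2
j(z, Y) = 0 (j(z, Y) = ((-2)**2*z)*0 = (4*z)*0 = 0)
j(r, 0)*(o(-2) + 0) = 0*(-16 + 0) = 0*(-16) = 0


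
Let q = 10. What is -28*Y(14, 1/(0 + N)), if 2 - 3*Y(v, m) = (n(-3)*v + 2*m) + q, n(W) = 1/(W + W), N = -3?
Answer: 140/3 ≈ 46.667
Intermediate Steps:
n(W) = 1/(2*W)
Y(v, m) = -8/3 - 2*m/3 + v/18 (Y(v, m) = ⅔ - ((((½)/(-3))*v + 2*m) + 10)/3 = ⅔ - ((((½)*(-⅓))*v + 2*m) + 10)/3 = ⅔ - ((-v/6 + 2*m) + 10)/3 = ⅔ - ((2*m - v/6) + 10)/3 = ⅔ - (10 + 2*m - v/6)/3 = ⅔ + (-10/3 - 2*m/3 + v/18) = -8/3 - 2*m/3 + v/18)
-28*Y(14, 1/(0 + N)) = -28*(-8/3 - 2/(3*(0 - 3)) + (1/18)*14) = -28*(-8/3 - ⅔/(-3) + 7/9) = -28*(-8/3 - ⅔*(-⅓) + 7/9) = -28*(-8/3 + 2/9 + 7/9) = -28*(-5/3) = 140/3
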